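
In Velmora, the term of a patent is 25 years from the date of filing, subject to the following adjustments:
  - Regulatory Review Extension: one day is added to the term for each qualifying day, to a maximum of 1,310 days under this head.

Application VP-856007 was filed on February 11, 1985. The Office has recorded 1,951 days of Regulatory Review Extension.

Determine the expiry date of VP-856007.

2013-09-13

Base term: filing date + 25 years → 11 February 2010.
Regulatory Review Extension: 1951 days claimed exceeds the 1310-day cap, so +1310 days → 13 September 2013.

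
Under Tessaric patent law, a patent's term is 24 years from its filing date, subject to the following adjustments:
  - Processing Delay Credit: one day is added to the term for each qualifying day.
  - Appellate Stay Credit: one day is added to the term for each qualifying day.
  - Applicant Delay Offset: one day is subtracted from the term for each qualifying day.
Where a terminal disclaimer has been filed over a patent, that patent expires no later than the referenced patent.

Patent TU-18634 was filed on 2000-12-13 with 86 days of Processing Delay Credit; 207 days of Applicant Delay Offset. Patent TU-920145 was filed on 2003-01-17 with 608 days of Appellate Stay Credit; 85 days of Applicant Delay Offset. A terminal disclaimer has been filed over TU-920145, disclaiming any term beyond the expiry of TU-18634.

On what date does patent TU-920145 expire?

August 14, 2024

Natural term of TU-920145:
  Base: filing + 24 years → 17 January 2027.
  Appellate Stay Credit: +608 days → 16 September 2028.
  Applicant Delay Offset: −85 days → 23 June 2028.
Expiry of referenced patent TU-18634:
  Base: filing + 24 years → 13 December 2024.
  Processing Delay Credit: +86 days → 9 March 2025.
  Applicant Delay Offset: −207 days → 14 August 2024.
Terminal disclaimer: TU-920145 expires on the earlier of 23 June 2028 and 14 August 2024.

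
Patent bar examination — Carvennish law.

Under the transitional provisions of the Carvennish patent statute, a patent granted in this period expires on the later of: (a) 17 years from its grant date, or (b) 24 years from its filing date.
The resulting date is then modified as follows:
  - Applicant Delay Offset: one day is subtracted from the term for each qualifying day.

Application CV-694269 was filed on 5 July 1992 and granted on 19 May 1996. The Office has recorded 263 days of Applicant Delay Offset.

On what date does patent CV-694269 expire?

(a) grant + 17 years → 19 May 2013.
(b) filing + 24 years → 5 July 2016.
Later of the two: 5 July 2016.
Applicant Delay Offset: −263 days → 16 October 2015.

2015-10-16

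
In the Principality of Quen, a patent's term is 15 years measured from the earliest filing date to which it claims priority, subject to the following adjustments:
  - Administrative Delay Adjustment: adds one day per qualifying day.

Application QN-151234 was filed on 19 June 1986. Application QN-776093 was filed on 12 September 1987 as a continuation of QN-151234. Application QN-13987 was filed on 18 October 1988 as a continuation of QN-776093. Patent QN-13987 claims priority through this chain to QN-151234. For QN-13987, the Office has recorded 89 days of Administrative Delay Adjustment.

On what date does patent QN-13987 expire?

2001-09-16

Earliest priority filing: 19 June 1986.
Base term: 19 June 1986 + 15 years → 19 June 2001.
Administrative Delay Adjustment: +89 days → 16 September 2001.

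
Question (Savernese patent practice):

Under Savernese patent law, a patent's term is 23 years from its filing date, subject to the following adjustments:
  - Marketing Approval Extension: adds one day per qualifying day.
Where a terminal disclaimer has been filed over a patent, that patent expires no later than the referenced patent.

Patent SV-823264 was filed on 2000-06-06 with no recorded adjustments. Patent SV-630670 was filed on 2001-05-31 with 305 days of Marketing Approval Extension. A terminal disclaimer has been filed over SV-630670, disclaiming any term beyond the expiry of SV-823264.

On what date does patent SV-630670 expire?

Natural term of SV-630670:
  Base: filing + 23 years → 31 May 2024.
  Marketing Approval Extension: +305 days → 1 April 2025.
Expiry of referenced patent SV-823264:
  Base: filing + 23 years → 6 June 2023.
Terminal disclaimer: SV-630670 expires on the earlier of 1 April 2025 and 6 June 2023.

2023-06-06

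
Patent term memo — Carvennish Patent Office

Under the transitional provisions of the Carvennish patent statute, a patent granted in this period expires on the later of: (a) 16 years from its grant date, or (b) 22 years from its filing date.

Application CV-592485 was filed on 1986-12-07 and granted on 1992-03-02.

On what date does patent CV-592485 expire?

(a) grant + 16 years → 2 March 2008.
(b) filing + 22 years → 7 December 2008.
Later of the two: 7 December 2008.

December 7, 2008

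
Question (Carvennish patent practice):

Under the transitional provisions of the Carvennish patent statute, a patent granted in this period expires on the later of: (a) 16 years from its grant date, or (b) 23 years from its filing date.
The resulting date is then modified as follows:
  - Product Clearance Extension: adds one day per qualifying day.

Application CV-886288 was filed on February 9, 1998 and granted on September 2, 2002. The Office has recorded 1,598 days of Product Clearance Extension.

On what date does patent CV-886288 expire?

(a) grant + 16 years → 2 September 2018.
(b) filing + 23 years → 9 February 2021.
Later of the two: 9 February 2021.
Product Clearance Extension: +1598 days → 26 June 2025.

2025-06-26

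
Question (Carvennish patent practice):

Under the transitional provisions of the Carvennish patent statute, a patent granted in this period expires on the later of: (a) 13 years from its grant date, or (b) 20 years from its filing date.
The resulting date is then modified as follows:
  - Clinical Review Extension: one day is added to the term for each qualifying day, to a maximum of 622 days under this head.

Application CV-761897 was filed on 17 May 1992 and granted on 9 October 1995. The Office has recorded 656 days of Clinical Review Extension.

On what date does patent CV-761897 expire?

(a) grant + 13 years → 9 October 2008.
(b) filing + 20 years → 17 May 2012.
Later of the two: 17 May 2012.
Clinical Review Extension: 656 days claimed exceeds the 622-day cap, so +622 days → 29 January 2014.

January 29, 2014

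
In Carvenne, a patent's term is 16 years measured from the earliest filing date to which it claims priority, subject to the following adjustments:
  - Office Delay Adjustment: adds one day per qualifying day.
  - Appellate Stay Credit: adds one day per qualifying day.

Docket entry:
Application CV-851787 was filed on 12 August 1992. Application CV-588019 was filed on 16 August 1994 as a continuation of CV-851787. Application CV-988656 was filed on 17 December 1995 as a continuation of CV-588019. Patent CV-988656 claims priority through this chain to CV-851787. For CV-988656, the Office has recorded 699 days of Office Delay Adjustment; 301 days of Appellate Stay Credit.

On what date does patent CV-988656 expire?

May 9, 2011

Earliest priority filing: 12 August 1992.
Base term: 12 August 1992 + 16 years → 12 August 2008.
Office Delay Adjustment: +699 days → 12 July 2010.
Appellate Stay Credit: +301 days → 9 May 2011.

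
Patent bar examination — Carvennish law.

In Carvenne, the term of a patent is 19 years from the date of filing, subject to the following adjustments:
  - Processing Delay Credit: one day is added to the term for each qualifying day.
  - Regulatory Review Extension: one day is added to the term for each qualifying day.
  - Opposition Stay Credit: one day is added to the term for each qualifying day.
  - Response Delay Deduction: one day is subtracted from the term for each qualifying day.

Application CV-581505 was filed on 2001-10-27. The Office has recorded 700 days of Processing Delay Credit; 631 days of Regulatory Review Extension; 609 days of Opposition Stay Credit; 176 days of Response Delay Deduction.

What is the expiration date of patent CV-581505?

Base term: filing date + 19 years → 27 October 2020.
Processing Delay Credit: +700 days → 27 September 2022.
Regulatory Review Extension: +631 days → 19 June 2024.
Opposition Stay Credit: +609 days → 18 February 2026.
Response Delay Deduction: −176 days → 26 August 2025.

2025-08-26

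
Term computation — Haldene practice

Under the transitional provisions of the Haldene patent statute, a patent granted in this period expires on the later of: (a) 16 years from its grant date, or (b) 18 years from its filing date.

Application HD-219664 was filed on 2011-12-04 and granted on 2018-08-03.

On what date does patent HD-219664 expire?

(a) grant + 16 years → 3 August 2034.
(b) filing + 18 years → 4 December 2029.
Later of the two: 3 August 2034.

2034-08-03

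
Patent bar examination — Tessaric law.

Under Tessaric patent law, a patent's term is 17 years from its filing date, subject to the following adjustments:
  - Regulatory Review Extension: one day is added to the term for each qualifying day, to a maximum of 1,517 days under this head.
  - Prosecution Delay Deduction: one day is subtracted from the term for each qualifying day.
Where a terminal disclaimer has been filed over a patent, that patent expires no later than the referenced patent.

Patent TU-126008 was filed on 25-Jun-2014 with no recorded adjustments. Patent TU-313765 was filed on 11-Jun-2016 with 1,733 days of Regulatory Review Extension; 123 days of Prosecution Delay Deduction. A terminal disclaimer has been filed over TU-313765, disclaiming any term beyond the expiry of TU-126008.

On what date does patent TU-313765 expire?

June 25, 2031

Natural term of TU-313765:
  Base: filing + 17 years → 11 June 2033.
  Regulatory Review Extension: 1733 days claimed exceeds the 1517-day cap, so +1517 days → 6 August 2037.
  Prosecution Delay Deduction: −123 days → 5 April 2037.
Expiry of referenced patent TU-126008:
  Base: filing + 17 years → 25 June 2031.
Terminal disclaimer: TU-313765 expires on the earlier of 5 April 2037 and 25 June 2031.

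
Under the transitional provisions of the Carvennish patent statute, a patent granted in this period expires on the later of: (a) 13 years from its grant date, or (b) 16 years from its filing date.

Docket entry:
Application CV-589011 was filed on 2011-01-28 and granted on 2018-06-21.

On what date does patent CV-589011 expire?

June 21, 2031

(a) grant + 13 years → 21 June 2031.
(b) filing + 16 years → 28 January 2027.
Later of the two: 21 June 2031.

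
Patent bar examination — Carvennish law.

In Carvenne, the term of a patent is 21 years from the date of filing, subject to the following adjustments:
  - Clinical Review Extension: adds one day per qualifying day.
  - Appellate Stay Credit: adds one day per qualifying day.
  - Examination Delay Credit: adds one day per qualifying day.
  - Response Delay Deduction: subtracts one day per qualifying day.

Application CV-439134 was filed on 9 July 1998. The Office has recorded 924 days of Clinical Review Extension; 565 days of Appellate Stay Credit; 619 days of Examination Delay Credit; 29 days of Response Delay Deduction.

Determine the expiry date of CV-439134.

Base term: filing date + 21 years → 9 July 2019.
Clinical Review Extension: +924 days → 18 January 2022.
Appellate Stay Credit: +565 days → 6 August 2023.
Examination Delay Credit: +619 days → 16 April 2025.
Response Delay Deduction: −29 days → 18 March 2025.

March 18, 2025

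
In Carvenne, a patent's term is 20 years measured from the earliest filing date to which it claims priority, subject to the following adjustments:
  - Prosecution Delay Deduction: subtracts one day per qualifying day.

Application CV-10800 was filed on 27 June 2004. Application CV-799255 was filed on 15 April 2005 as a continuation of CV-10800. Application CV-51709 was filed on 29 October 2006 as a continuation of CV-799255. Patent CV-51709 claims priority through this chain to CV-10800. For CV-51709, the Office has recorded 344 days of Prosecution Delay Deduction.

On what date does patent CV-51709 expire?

Earliest priority filing: 27 June 2004.
Base term: 27 June 2004 + 20 years → 27 June 2024.
Prosecution Delay Deduction: −344 days → 19 July 2023.

2023-07-19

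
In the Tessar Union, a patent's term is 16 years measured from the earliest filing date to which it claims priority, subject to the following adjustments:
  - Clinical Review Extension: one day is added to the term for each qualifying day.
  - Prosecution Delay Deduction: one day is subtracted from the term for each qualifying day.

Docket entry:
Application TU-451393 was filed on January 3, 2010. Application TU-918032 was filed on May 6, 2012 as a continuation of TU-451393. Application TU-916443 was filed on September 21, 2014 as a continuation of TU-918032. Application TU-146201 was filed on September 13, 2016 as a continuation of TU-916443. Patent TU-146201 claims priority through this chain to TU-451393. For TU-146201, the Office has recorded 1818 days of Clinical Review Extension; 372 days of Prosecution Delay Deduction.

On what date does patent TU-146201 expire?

December 19, 2029

Earliest priority filing: 3 January 2010.
Base term: 3 January 2010 + 16 years → 3 January 2026.
Clinical Review Extension: +1818 days → 26 December 2030.
Prosecution Delay Deduction: −372 days → 19 December 2029.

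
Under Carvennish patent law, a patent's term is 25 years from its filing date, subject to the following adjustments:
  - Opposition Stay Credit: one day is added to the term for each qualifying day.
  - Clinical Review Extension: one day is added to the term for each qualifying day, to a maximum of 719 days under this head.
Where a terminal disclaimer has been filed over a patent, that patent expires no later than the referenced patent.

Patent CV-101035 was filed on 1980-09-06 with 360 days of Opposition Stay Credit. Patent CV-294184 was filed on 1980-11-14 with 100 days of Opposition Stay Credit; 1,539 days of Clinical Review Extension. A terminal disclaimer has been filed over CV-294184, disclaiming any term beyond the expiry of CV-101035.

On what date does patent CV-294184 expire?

Natural term of CV-294184:
  Base: filing + 25 years → 14 November 2005.
  Opposition Stay Credit: +100 days → 22 February 2006.
  Clinical Review Extension: 1539 days claimed exceeds the 719-day cap, so +719 days → 11 February 2008.
Expiry of referenced patent CV-101035:
  Base: filing + 25 years → 6 September 2005.
  Opposition Stay Credit: +360 days → 1 September 2006.
Terminal disclaimer: CV-294184 expires on the earlier of 11 February 2008 and 1 September 2006.

September 1, 2006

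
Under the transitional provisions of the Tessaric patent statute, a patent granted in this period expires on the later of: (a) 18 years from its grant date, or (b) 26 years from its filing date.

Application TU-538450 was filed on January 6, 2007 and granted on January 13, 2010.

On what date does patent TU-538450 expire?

2033-01-06

(a) grant + 18 years → 13 January 2028.
(b) filing + 26 years → 6 January 2033.
Later of the two: 6 January 2033.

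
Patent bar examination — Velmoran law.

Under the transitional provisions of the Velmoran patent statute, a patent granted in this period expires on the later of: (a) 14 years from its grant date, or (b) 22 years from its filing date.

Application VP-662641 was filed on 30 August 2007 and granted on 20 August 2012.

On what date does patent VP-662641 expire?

(a) grant + 14 years → 20 August 2026.
(b) filing + 22 years → 30 August 2029.
Later of the two: 30 August 2029.

August 30, 2029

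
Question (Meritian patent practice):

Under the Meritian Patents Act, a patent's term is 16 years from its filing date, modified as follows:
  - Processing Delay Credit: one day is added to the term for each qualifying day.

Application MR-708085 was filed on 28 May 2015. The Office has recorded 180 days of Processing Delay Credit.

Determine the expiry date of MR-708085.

Base term: filing date + 16 years → 28 May 2031.
Processing Delay Credit: +180 days → 24 November 2031.

November 24, 2031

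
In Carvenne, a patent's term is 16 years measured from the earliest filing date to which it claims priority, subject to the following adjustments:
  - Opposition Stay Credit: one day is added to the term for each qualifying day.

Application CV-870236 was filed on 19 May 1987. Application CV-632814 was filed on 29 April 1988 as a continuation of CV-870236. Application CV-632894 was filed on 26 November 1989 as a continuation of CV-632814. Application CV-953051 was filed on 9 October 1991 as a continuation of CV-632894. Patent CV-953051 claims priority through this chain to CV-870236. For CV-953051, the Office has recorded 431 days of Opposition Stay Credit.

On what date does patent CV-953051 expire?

Earliest priority filing: 19 May 1987.
Base term: 19 May 1987 + 16 years → 19 May 2003.
Opposition Stay Credit: +431 days → 23 July 2004.

July 23, 2004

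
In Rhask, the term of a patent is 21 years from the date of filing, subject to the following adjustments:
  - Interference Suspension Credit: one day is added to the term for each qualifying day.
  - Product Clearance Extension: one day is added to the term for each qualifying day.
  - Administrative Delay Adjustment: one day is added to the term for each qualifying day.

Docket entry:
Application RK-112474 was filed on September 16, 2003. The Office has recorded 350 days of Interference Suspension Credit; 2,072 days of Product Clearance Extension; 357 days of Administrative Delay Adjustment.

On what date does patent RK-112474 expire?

Base term: filing date + 21 years → 16 September 2024.
Interference Suspension Credit: +350 days → 1 September 2025.
Product Clearance Extension: +2072 days → 5 May 2031.
Administrative Delay Adjustment: +357 days → 26 April 2032.

2032-04-26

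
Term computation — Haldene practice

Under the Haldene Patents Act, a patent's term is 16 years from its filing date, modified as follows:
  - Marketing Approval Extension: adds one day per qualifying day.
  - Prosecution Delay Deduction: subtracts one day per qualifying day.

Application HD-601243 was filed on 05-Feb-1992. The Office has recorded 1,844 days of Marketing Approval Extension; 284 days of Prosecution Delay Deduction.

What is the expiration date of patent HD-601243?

Base term: filing date + 16 years → 5 February 2008.
Marketing Approval Extension: +1844 days → 22 February 2013.
Prosecution Delay Deduction: −284 days → 14 May 2012.

May 14, 2012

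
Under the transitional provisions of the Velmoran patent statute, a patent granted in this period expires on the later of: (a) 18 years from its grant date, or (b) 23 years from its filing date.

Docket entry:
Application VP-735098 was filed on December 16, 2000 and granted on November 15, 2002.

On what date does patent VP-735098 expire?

(a) grant + 18 years → 15 November 2020.
(b) filing + 23 years → 16 December 2023.
Later of the two: 16 December 2023.

December 16, 2023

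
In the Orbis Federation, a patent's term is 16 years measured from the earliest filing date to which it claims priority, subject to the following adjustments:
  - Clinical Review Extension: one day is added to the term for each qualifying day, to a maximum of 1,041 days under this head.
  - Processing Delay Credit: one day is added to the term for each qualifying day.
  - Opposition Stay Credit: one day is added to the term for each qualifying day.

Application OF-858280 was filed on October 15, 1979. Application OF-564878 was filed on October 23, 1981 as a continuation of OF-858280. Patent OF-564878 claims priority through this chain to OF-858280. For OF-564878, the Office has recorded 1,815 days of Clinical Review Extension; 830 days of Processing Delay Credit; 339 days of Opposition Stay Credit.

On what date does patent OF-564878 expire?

Earliest priority filing: 15 October 1979.
Base term: 15 October 1979 + 16 years → 15 October 1995.
Clinical Review Extension: 1815 days claimed exceeds the 1041-day cap, so +1041 days → 21 August 1998.
Processing Delay Credit: +830 days → 28 November 2000.
Opposition Stay Credit: +339 days → 2 November 2001.

November 2, 2001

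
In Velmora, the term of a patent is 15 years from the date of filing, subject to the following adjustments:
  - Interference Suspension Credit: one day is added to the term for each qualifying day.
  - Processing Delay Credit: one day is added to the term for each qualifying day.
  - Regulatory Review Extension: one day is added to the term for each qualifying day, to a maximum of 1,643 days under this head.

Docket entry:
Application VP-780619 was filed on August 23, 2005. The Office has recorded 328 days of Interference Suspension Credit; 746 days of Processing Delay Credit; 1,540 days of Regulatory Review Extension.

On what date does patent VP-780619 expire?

October 20, 2027

Base term: filing date + 15 years → 23 August 2020.
Interference Suspension Credit: +328 days → 17 July 2021.
Processing Delay Credit: +746 days → 2 August 2023.
Regulatory Review Extension: 1540 days (within the 1643-day cap) → +1540 days → 20 October 2027.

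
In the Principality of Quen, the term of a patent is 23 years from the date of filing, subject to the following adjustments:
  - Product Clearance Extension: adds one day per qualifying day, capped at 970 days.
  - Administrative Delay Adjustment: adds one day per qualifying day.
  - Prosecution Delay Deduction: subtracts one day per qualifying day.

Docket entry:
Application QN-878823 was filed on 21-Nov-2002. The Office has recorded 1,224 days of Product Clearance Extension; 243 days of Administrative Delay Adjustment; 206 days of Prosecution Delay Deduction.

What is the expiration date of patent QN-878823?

2028-08-24

Base term: filing date + 23 years → 21 November 2025.
Product Clearance Extension: 1224 days claimed exceeds the 970-day cap, so +970 days → 18 July 2028.
Administrative Delay Adjustment: +243 days → 18 March 2029.
Prosecution Delay Deduction: −206 days → 24 August 2028.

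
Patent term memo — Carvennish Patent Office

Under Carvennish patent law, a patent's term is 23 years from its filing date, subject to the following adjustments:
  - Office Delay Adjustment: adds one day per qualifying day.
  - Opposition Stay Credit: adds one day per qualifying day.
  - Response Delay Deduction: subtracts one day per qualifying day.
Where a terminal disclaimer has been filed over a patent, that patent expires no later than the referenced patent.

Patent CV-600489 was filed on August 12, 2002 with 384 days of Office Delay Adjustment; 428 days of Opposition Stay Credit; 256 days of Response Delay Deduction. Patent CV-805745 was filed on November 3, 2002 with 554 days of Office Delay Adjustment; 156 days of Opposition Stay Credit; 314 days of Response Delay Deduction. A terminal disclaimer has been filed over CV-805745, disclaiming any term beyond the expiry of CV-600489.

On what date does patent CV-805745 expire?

2026-12-04

Natural term of CV-805745:
  Base: filing + 23 years → 3 November 2025.
  Office Delay Adjustment: +554 days → 11 May 2027.
  Opposition Stay Credit: +156 days → 14 October 2027.
  Response Delay Deduction: −314 days → 4 December 2026.
Expiry of referenced patent CV-600489:
  Base: filing + 23 years → 12 August 2025.
  Office Delay Adjustment: +384 days → 31 August 2026.
  Opposition Stay Credit: +428 days → 2 November 2027.
  Response Delay Deduction: −256 days → 19 February 2027.
Terminal disclaimer: CV-805745 expires on the earlier of 4 December 2026 and 19 February 2027.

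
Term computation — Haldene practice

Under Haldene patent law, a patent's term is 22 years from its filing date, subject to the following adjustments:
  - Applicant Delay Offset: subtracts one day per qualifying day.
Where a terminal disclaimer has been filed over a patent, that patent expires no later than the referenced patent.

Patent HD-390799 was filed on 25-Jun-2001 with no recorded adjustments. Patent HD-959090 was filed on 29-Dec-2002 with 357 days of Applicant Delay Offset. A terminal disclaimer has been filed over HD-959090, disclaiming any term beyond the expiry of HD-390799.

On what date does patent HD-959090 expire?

June 25, 2023

Natural term of HD-959090:
  Base: filing + 22 years → 29 December 2024.
  Applicant Delay Offset: −357 days → 7 January 2024.
Expiry of referenced patent HD-390799:
  Base: filing + 22 years → 25 June 2023.
Terminal disclaimer: HD-959090 expires on the earlier of 7 January 2024 and 25 June 2023.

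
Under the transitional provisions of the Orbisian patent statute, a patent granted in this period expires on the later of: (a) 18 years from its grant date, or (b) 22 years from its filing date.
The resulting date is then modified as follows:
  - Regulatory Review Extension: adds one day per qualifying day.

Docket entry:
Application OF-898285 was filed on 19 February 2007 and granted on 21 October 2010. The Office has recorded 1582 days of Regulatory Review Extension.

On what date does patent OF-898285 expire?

(a) grant + 18 years → 21 October 2028.
(b) filing + 22 years → 19 February 2029.
Later of the two: 19 February 2029.
Regulatory Review Extension: +1582 days → 20 June 2033.

June 20, 2033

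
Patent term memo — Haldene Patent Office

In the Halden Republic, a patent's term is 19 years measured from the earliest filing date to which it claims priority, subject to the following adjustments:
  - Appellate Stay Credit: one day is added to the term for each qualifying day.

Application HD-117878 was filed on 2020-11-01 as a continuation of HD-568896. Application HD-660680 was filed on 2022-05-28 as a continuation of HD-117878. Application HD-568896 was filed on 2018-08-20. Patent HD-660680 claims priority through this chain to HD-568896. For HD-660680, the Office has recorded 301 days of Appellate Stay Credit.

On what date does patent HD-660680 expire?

2038-06-17

Earliest priority filing: 20 August 2018.
Base term: 20 August 2018 + 19 years → 20 August 2037.
Appellate Stay Credit: +301 days → 17 June 2038.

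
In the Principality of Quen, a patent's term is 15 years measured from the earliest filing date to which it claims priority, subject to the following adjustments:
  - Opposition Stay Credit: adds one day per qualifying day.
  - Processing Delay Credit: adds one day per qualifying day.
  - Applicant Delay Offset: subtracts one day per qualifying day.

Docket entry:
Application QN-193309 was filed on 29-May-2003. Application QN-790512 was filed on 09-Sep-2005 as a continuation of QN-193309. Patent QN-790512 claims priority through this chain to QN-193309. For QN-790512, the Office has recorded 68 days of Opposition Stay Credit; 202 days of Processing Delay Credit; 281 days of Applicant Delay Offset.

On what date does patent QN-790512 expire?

May 18, 2018

Earliest priority filing: 29 May 2003.
Base term: 29 May 2003 + 15 years → 29 May 2018.
Opposition Stay Credit: +68 days → 5 August 2018.
Processing Delay Credit: +202 days → 23 February 2019.
Applicant Delay Offset: −281 days → 18 May 2018.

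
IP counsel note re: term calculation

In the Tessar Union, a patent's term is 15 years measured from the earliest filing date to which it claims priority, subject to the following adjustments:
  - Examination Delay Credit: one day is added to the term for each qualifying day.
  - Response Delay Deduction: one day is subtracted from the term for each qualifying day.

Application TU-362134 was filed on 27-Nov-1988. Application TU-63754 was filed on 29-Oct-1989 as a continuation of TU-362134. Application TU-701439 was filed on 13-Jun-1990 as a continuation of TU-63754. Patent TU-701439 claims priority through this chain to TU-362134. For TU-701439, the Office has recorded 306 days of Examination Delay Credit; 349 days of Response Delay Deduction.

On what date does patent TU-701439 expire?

2003-10-15

Earliest priority filing: 27 November 1988.
Base term: 27 November 1988 + 15 years → 27 November 2003.
Examination Delay Credit: +306 days → 28 September 2004.
Response Delay Deduction: −349 days → 15 October 2003.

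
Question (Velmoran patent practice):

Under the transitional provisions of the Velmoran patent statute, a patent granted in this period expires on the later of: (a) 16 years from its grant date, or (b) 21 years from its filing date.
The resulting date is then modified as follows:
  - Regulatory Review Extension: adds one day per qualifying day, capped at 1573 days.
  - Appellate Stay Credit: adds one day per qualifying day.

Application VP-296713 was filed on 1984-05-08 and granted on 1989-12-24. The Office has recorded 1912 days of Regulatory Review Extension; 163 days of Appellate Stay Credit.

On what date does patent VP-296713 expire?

(a) grant + 16 years → 24 December 2005.
(b) filing + 21 years → 8 May 2005.
Later of the two: 24 December 2005.
Regulatory Review Extension: 1912 days claimed exceeds the 1573-day cap, so +1573 days → 15 April 2010.
Appellate Stay Credit: +163 days → 25 September 2010.

September 25, 2010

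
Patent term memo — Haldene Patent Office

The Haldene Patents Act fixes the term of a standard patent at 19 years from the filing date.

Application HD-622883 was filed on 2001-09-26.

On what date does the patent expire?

September 26, 2020

Filing date + 19 years → 26 September 2020.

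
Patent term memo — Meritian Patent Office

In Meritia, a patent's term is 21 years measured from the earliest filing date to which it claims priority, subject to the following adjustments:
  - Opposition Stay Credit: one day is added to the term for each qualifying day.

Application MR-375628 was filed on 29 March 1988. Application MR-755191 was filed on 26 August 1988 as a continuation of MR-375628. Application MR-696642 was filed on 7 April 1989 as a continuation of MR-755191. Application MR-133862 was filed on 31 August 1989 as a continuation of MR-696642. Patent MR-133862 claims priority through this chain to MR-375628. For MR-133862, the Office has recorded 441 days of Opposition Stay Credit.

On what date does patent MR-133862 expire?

Earliest priority filing: 29 March 1988.
Base term: 29 March 1988 + 21 years → 29 March 2009.
Opposition Stay Credit: +441 days → 13 June 2010.

June 13, 2010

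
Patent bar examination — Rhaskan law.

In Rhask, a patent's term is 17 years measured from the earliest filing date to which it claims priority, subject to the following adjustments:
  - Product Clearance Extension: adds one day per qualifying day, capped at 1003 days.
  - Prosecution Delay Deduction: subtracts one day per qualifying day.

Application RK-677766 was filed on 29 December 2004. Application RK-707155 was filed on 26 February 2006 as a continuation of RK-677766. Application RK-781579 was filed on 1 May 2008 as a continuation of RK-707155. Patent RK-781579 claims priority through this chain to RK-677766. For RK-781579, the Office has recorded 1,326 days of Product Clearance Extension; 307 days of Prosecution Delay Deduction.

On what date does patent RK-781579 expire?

November 25, 2023

Earliest priority filing: 29 December 2004.
Base term: 29 December 2004 + 17 years → 29 December 2021.
Product Clearance Extension: 1326 days claimed exceeds the 1003-day cap, so +1003 days → 27 September 2024.
Prosecution Delay Deduction: −307 days → 25 November 2023.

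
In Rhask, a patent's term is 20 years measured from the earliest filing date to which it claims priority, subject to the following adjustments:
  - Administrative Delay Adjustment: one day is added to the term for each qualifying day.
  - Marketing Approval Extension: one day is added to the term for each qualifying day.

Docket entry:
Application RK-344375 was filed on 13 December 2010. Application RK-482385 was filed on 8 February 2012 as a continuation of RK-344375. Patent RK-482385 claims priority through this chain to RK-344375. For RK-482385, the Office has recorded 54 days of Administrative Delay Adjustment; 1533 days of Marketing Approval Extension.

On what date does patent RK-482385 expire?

2035-04-18

Earliest priority filing: 13 December 2010.
Base term: 13 December 2010 + 20 years → 13 December 2030.
Administrative Delay Adjustment: +54 days → 5 February 2031.
Marketing Approval Extension: +1533 days → 18 April 2035.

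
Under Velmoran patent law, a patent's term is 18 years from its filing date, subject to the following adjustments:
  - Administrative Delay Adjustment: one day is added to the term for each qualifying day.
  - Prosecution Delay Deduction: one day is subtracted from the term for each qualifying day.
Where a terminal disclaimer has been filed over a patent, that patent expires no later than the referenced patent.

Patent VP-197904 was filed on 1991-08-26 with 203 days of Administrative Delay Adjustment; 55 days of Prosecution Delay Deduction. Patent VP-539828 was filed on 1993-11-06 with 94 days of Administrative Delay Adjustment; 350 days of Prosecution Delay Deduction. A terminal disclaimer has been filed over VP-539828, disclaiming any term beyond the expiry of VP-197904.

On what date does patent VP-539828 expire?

Natural term of VP-539828:
  Base: filing + 18 years → 6 November 2011.
  Administrative Delay Adjustment: +94 days → 8 February 2012.
  Prosecution Delay Deduction: −350 days → 23 February 2011.
Expiry of referenced patent VP-197904:
  Base: filing + 18 years → 26 August 2009.
  Administrative Delay Adjustment: +203 days → 17 March 2010.
  Prosecution Delay Deduction: −55 days → 21 January 2010.
Terminal disclaimer: VP-539828 expires on the earlier of 23 February 2011 and 21 January 2010.

January 21, 2010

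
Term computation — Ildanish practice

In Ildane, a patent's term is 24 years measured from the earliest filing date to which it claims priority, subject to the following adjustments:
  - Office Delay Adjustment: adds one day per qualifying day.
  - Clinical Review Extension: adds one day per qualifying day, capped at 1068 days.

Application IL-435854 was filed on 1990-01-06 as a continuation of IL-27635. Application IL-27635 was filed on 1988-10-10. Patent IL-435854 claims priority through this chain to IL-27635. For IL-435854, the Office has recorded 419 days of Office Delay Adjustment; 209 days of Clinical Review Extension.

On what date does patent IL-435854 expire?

Earliest priority filing: 10 October 1988.
Base term: 10 October 1988 + 24 years → 10 October 2012.
Office Delay Adjustment: +419 days → 3 December 2013.
Clinical Review Extension: 209 days (within the 1068-day cap) → +209 days → 30 June 2014.

2014-06-30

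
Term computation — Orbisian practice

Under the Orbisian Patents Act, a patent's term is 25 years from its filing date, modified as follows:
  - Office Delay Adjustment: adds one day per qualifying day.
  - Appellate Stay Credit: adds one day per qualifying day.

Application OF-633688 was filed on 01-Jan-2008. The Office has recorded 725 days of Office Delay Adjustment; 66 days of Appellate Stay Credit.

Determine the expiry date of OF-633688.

Base term: filing date + 25 years → 1 January 2033.
Office Delay Adjustment: +725 days → 27 December 2034.
Appellate Stay Credit: +66 days → 3 March 2035.

2035-03-03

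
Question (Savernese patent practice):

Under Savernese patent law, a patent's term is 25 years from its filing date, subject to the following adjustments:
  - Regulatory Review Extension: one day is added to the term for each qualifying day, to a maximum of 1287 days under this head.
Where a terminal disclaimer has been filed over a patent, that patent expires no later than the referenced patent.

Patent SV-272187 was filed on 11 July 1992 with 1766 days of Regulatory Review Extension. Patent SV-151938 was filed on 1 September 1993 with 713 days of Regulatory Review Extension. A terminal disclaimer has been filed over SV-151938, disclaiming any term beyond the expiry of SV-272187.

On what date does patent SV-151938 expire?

Natural term of SV-151938:
  Base: filing + 25 years → 1 September 2018.
  Regulatory Review Extension: 713 days (within the 1287-day cap) → +713 days → 14 August 2020.
Expiry of referenced patent SV-272187:
  Base: filing + 25 years → 11 July 2017.
  Regulatory Review Extension: 1766 days claimed exceeds the 1287-day cap, so +1287 days → 18 January 2021.
Terminal disclaimer: SV-151938 expires on the earlier of 14 August 2020 and 18 January 2021.

August 14, 2020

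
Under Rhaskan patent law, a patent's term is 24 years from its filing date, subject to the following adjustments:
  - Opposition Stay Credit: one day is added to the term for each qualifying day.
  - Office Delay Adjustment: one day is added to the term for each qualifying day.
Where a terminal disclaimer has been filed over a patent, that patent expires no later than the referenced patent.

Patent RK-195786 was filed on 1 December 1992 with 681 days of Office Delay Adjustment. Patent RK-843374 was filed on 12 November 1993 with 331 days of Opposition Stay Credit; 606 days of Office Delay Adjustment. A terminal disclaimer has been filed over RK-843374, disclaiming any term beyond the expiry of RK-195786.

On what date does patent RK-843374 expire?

October 13, 2018

Natural term of RK-843374:
  Base: filing + 24 years → 12 November 2017.
  Opposition Stay Credit: +331 days → 9 October 2018.
  Office Delay Adjustment: +606 days → 6 June 2020.
Expiry of referenced patent RK-195786:
  Base: filing + 24 years → 1 December 2016.
  Office Delay Adjustment: +681 days → 13 October 2018.
Terminal disclaimer: RK-843374 expires on the earlier of 6 June 2020 and 13 October 2018.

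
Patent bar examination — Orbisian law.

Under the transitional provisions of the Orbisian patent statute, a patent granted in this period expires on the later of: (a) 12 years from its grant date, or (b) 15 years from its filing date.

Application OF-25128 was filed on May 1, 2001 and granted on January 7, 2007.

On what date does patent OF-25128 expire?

(a) grant + 12 years → 7 January 2019.
(b) filing + 15 years → 1 May 2016.
Later of the two: 7 January 2019.

January 7, 2019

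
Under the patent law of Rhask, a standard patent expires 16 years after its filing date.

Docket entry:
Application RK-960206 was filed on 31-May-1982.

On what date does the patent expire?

1998-05-31

Filing date + 16 years → 31 May 1998.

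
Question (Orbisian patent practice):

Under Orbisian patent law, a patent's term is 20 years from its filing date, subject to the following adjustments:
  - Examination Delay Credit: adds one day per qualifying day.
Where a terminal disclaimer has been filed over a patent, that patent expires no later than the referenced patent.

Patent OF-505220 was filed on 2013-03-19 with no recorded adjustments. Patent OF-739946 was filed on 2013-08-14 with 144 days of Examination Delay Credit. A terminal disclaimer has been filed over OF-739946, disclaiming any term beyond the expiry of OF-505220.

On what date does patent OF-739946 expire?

Natural term of OF-739946:
  Base: filing + 20 years → 14 August 2033.
  Examination Delay Credit: +144 days → 5 January 2034.
Expiry of referenced patent OF-505220:
  Base: filing + 20 years → 19 March 2033.
Terminal disclaimer: OF-739946 expires on the earlier of 5 January 2034 and 19 March 2033.

March 19, 2033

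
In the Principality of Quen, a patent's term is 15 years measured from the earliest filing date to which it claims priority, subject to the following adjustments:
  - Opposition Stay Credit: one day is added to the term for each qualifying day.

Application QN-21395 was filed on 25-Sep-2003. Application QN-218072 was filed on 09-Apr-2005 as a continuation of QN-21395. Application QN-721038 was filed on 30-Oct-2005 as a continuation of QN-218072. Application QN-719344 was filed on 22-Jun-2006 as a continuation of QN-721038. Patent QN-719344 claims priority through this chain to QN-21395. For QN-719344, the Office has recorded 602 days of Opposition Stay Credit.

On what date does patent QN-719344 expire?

Earliest priority filing: 25 September 2003.
Base term: 25 September 2003 + 15 years → 25 September 2018.
Opposition Stay Credit: +602 days → 19 May 2020.

2020-05-19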